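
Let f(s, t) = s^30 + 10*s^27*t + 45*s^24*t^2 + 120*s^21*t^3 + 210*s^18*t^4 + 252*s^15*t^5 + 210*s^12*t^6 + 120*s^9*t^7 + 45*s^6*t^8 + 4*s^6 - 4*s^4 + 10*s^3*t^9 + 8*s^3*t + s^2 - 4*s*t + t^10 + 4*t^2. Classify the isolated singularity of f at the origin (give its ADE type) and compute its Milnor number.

The Hessian of f at 0 is [[2, -4], [-4, 8]] with rank 1, so corank 1. A Groebner basis of the Jacobian ideal J(f) in C{s,t} is {-s*t^2/4 + s/128 + t^5 + 3*t^3/8 - t/64, s^2/32 + s*t^3 - 3*s*t/16 - t^4 + t^2/4, s^3 - s/2 + t, s^2*t - 2*s*t^2 - s/12 + 4*t^3/3 + t/6}; counting standard monomials gives mu = 9. Corank 1: A-series; mu = 9 gives A_9.

Type A_{9}, Milnor number mu = 9.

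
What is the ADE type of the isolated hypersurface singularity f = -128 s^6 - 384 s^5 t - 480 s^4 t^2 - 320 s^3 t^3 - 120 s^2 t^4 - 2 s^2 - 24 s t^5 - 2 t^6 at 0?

The Hessian of f at 0 has rank 1. Corank 1: A-series; mu = 5 gives A_5.

A_5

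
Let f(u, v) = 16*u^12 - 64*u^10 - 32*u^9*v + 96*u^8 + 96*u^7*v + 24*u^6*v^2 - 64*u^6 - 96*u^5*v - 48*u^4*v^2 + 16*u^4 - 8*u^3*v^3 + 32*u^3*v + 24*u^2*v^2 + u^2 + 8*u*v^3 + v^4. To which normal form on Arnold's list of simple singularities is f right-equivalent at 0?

The Hessian of f at 0 has rank 1. Corank 1: A-series; mu = 3 gives A_3.

A_3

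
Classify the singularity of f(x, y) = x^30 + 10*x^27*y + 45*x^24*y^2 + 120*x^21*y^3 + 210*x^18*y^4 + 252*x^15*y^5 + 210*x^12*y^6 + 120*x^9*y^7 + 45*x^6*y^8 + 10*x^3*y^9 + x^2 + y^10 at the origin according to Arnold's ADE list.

The Hessian of f at 0 is [[2, 0], [0, 0]] with rank 1, so corank 1. A Groebner basis of the Jacobian ideal J(f) in C{x,y} is {y^9, x}; counting standard monomials gives mu = 9. Corank 1: A-series; mu = 9 gives A_9.

A_9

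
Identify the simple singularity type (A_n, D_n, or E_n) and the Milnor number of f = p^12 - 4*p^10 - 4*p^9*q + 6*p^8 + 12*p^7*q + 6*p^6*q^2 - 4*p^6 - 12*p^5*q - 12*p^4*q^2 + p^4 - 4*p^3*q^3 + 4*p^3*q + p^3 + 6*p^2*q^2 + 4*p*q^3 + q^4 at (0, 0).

The Hessian of f at 0 has rank 0. Corank 2; j^3 = p^3 is a perfect cube, so E-series; the 4-jet and mu = 6 give E_6.

Type E_6, Milnor number mu = 6.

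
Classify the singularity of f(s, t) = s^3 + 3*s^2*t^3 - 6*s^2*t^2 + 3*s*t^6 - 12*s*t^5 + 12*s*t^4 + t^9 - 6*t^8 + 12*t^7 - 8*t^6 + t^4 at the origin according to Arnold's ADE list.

The Hessian of f at 0 has rank 0. Corank 2; j^3 = s^3 is a perfect cube, so E-series; the 4-jet and mu = 6 give E_6.

E_6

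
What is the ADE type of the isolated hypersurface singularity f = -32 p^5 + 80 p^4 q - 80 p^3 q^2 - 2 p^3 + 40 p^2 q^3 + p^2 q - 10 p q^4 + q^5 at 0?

D_{6}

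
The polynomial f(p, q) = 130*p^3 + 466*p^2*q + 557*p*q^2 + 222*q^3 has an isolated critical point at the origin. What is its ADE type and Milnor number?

Type D4, Milnor number mu = 4.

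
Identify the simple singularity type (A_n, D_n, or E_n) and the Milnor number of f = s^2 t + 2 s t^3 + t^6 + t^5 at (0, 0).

Type D7, Milnor number mu = 7.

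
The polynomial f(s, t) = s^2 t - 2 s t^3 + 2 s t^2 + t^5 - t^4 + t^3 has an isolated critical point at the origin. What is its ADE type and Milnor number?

The Hessian of f at 0 is [[0, 0], [0, 0]] with rank 0, so corank 2. A Groebner basis of the Jacobian ideal J(f) in C{s,t} is {s*t^2 + s*t + t^2, -s*t + t^3 - t^2, s^2 + 6*s*t + 5*t^2}; counting standard monomials gives mu = 5. Corank 2; j^3 = t*(s + t)^2 has shape L^2 M (L != M), so D-series; mu = 5 gives D_5.

Type D_{5}, Milnor number mu = 5.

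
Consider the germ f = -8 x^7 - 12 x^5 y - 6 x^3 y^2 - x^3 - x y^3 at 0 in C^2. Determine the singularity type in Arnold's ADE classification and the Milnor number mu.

Type E7, Milnor number mu = 7.

The Hessian of f at 0 is [[0, 0], [0, 0]] with rank 0, so corank 2. A Groebner basis of the Jacobian ideal J(f) in C{x,y} is {x^3, x*y^2, 3*x^2 + y^3}; counting standard monomials gives mu = 7. Corank 2; j^3 = -x^3 is a perfect cube, so E-series; the 4-jet and mu = 7 give E_7.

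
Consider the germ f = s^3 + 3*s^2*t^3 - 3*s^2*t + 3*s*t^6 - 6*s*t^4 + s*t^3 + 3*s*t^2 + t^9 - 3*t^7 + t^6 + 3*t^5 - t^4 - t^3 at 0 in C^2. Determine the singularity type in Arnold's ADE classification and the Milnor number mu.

The Hessian of f at 0 has rank 0. Corank 2; j^3 = (s - t)^3 is a perfect cube, so E-series; the 4-jet and mu = 7 give E_7.

Type E_{7}, Milnor number mu = 7.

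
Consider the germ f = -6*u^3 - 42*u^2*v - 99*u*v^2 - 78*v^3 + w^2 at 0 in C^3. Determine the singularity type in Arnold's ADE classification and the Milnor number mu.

The Hessian of f at 0 is [[0, 0, 0], [0, 0, 0], [0, 0, 2]] with rank 1, so corank 2. A Groebner basis of the Jacobian ideal J(f) in C{u,v,w} is {v^3, u^2 - 3*v^2/2, u*v + 3*v^2/2, w}; counting standard monomials gives mu = 4. Corank 2; j^3 = -3*(u + 2*v)*(2*u^2 + 10*u*v + 13*v^2) splits into three distinct lines over C (the quadratic factor has nonzero discriminant), so D_4.

Type D_4, Milnor number mu = 4.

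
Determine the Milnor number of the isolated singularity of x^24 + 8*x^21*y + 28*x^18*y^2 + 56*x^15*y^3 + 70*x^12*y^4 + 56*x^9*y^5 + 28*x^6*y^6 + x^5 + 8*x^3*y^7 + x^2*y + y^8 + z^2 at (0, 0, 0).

The Hessian of f at 0 has rank 1. Corank 2; j^3 = x^2*y has shape L^2 M (L != M), so D-series; mu = 9 gives D_9.

9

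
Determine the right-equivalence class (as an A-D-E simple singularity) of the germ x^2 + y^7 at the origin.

The Hessian of f at 0 has rank 1. Corank 1: A-series; mu = 6 gives A_6.

A_{6}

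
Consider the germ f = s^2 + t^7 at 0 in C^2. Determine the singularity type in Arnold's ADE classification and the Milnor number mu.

The Hessian of f at 0 has rank 1. Corank 1: A-series; mu = 6 gives A_6.

Type A_{6}, Milnor number mu = 6.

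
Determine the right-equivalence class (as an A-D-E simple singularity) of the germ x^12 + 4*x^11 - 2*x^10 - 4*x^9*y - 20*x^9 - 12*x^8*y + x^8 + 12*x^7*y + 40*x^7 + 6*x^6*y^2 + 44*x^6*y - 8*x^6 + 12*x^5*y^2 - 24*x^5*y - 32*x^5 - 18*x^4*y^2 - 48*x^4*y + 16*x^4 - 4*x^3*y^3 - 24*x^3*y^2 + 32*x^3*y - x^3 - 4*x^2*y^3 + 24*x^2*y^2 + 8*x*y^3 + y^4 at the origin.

E_{6}

The Hessian of f at 0 is [[0, 0], [0, 0]] with rank 0, so corank 2. A Groebner basis of the Jacobian ideal J(f) in C{x,y} is {y^4, x*y^2 + y^3/6, x^2}; counting standard monomials gives mu = 6. Corank 2; j^3 = -x^3 is a perfect cube, so E-series; the 4-jet and mu = 6 give E_6.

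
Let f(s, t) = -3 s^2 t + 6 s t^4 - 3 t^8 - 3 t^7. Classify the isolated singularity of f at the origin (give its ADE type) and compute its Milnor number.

The Hessian of f at 0 has rank 0. Corank 2; j^3 = -3*s^2*t has shape L^2 M (L != M), so D-series; mu = 9 gives D_9.

Type D_9, Milnor number mu = 9.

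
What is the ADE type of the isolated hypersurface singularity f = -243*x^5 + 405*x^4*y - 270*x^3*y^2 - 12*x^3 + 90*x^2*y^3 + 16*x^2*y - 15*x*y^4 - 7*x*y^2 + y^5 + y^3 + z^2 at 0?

D_6

The Hessian of f at 0 is [[0, 0, 0], [0, 0, 0], [0, 0, 2]] with rank 1, so corank 2. A Groebner basis of the Jacobian ideal J(f) in C{x,y,z} is {-32*x*y/15 + y^4 + 16*y^2/15, x*y^2 - y^3/2, x^2 - 5*x*y/6 + y^2/6, z}; counting standard monomials gives mu = 6. Corank 2; j^3 = -(2*x - y)^2*(3*x - y) has shape L^2 M (L != M), so D-series; mu = 6 gives D_6.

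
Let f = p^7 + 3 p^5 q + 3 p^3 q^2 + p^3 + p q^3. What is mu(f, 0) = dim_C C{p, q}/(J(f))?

7

The Hessian of f at 0 has rank 0. Corank 2; j^3 = p^3 is a perfect cube, so E-series; the 4-jet and mu = 7 give E_7.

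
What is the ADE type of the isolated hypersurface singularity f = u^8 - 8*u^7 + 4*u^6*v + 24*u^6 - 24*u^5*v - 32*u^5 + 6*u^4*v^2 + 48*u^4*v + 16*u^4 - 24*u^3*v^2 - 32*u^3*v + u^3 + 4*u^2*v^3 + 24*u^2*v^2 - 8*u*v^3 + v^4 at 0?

E_6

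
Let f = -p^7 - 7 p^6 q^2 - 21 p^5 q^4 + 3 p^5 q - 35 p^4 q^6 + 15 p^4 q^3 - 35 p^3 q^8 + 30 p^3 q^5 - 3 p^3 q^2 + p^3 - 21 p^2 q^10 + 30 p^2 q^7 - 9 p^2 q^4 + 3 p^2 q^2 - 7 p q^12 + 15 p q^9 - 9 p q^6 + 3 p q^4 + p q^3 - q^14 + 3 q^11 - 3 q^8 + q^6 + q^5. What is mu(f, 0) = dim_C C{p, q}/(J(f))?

The Hessian of f at 0 has rank 0. Corank 2; j^3 = p^3 is a perfect cube, so E-series; the 4-jet and mu = 7 give E_7.

7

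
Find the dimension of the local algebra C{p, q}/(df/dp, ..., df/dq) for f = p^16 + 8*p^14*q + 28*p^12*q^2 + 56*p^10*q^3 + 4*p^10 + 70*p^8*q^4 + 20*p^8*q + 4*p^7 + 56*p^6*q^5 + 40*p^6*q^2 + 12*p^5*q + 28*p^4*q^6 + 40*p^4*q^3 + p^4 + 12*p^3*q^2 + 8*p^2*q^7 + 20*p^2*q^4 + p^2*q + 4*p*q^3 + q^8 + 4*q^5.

9

The Hessian of f at 0 has rank 0. Corank 2; j^3 = p^2*q has shape L^2 M (L != M), so D-series; mu = 9 gives D_9.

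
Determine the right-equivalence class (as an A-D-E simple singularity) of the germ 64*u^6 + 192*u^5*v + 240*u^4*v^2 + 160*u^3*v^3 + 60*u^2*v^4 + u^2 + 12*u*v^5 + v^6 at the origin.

A_5

The Hessian of f at 0 has rank 1. Corank 1: A-series; mu = 5 gives A_5.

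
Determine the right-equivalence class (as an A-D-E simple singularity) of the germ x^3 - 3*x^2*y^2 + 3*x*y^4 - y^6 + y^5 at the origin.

E8

The Hessian of f at 0 has rank 0. Corank 2; j^3 = x^3 is a perfect cube, so E-series; the 5-jet and mu = 8 give E_8.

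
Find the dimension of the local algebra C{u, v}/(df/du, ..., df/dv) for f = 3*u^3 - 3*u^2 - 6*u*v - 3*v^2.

The Hessian of f at 0 is [[-6, -6], [-6, -6]] with rank 1, so corank 1. A Groebner basis of the Jacobian ideal J(f) in C{u,v} is {v^2, u + v}; counting standard monomials gives mu = 2. Corank 1: A-series; mu = 2 gives A_2.

2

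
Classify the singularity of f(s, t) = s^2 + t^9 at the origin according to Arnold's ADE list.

A8

The Hessian of f at 0 has rank 1. Corank 1: A-series; mu = 8 gives A_8.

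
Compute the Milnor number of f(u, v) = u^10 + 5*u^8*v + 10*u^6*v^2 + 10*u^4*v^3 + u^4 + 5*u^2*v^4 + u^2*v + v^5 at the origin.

The Hessian of f at 0 has rank 0. Corank 2; j^3 = u^2*v has shape L^2 M (L != M), so D-series; mu = 6 gives D_6.

6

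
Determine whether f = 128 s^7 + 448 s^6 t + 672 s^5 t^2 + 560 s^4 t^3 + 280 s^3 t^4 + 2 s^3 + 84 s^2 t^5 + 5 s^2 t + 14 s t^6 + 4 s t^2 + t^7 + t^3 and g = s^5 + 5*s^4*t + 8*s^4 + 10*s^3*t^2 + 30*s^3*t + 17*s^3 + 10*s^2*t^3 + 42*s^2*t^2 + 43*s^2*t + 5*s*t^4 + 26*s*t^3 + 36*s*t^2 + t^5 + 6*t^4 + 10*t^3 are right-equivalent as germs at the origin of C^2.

No.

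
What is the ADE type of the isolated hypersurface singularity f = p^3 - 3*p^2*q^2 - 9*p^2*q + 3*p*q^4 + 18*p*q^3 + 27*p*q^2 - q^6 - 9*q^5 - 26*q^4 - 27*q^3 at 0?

E6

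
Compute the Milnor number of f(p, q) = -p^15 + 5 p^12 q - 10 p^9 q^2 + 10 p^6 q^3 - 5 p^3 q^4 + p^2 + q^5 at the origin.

4

The Hessian of f at 0 has rank 1. Corank 1: A-series; mu = 4 gives A_4.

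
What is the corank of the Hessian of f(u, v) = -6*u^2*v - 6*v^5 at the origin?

2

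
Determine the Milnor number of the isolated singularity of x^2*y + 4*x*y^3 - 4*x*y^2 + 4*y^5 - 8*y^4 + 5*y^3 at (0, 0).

4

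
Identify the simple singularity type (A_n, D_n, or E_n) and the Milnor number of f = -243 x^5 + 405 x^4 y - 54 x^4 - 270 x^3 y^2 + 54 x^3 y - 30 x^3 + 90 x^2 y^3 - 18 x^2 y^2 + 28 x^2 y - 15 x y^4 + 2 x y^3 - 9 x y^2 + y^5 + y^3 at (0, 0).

Type D4, Milnor number mu = 4.

The Hessian of f at 0 has rank 0. Corank 2; j^3 = -(3*x - y)*(10*x^2 - 6*x*y + y^2) splits into three distinct lines over C (the quadratic factor has nonzero discriminant), so D_4.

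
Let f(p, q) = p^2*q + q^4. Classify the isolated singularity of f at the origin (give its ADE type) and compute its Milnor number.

Type D5, Milnor number mu = 5.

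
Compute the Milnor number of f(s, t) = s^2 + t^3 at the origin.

2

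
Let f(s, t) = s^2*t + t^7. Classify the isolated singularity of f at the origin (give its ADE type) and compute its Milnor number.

Type D_8, Milnor number mu = 8.

The Hessian of f at 0 is [[0, 0], [0, 0]] with rank 0, so corank 2. A Groebner basis of the Jacobian ideal J(f) in C{s,t} is {s^2/7 + t^6, s^3, s*t}; counting standard monomials gives mu = 8. Corank 2; j^3 = s^2*t has shape L^2 M (L != M), so D-series; mu = 8 gives D_8.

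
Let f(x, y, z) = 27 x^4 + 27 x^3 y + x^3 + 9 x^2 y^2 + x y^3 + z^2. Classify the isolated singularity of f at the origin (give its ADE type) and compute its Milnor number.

Type E_7, Milnor number mu = 7.

The Hessian of f at 0 is [[0, 0, 0], [0, 0, 0], [0, 0, 2]] with rank 1, so corank 2. A Groebner basis of the Jacobian ideal J(f) in C{x,y,z} is {x^2/3 + y^4 + y^3/9, x^3, x^2*y - x^2/9 - y^3/27, 2*x^2/3 + x*y^2 + 2*y^3/9, z}; counting standard monomials gives mu = 7. Corank 2; j^3 = x^3 is a perfect cube, so E-series; the 4-jet and mu = 7 give E_7.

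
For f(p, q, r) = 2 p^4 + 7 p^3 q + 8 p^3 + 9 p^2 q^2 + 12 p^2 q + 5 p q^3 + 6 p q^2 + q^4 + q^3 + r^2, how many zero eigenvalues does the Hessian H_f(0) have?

2

Hessian at 0 has rank 1.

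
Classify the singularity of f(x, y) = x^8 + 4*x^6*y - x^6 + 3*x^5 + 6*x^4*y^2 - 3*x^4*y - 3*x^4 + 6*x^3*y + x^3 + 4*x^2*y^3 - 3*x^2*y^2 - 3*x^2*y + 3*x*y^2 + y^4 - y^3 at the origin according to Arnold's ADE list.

E6

The Hessian of f at 0 is [[0, 0], [0, 0]] with rank 0, so corank 2. A Groebner basis of the Jacobian ideal J(f) in C{x,y} is {x^3 - 3*x^2/2 + 3*x*y - 3*y^2/2, x^2*y - x^2 + 2*x*y - y^2, -x^2/2 + x*y^2 + x*y - y^2/2, y^3}; counting standard monomials gives mu = 6. Corank 2; j^3 = (x - y)^3 is a perfect cube, so E-series; the 4-jet and mu = 6 give E_6.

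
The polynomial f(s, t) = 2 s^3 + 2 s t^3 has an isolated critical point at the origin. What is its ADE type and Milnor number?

Type E7, Milnor number mu = 7.

The Hessian of f at 0 has rank 0. Corank 2; j^3 = 2*s^3 is a perfect cube, so E-series; the 4-jet and mu = 7 give E_7.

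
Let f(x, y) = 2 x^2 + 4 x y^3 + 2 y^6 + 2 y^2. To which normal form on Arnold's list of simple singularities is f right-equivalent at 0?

A_1

The Hessian of f at 0 is [[4, 0], [0, 4]] with rank 2, so corank 0. A Groebner basis of the Jacobian ideal J(f) in C{x,y} is {x, y}; counting standard monomials gives mu = 1. Corank 0: nondegenerate Morse point, so A_1.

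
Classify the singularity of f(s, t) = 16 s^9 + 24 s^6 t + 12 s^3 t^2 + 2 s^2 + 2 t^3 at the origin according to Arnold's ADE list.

A_{2}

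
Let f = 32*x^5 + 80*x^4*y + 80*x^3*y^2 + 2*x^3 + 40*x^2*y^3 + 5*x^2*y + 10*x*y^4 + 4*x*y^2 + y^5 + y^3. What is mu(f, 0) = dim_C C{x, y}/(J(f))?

6

The Hessian of f at 0 is [[0, 0], [0, 0]] with rank 0, so corank 2. A Groebner basis of the Jacobian ideal J(f) in C{x,y} is {x*y/10 + y^4 + y^2/10, x*y^2 + y^3, x^2 + 3*x*y/2 + y^2/2}; counting standard monomials gives mu = 6. Corank 2; j^3 = (x + y)^2*(2*x + y) has shape L^2 M (L != M), so D-series; mu = 6 gives D_6.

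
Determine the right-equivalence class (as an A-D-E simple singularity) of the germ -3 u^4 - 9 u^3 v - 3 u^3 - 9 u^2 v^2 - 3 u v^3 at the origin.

E7

The Hessian of f at 0 is [[0, 0], [0, 0]] with rank 0, so corank 2. A Groebner basis of the Jacobian ideal J(f) in C{u,v} is {3*u^2 + v^4 + v^3, u^3, u^2*v - u^2 - v^3/3, 2*u^2 + u*v^2 + 2*v^3/3}; counting standard monomials gives mu = 7. Corank 2; j^3 = -3*u^3 is a perfect cube, so E-series; the 4-jet and mu = 7 give E_7.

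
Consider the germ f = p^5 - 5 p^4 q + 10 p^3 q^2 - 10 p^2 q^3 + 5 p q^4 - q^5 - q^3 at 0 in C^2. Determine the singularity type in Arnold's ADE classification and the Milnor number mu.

Type E8, Milnor number mu = 8.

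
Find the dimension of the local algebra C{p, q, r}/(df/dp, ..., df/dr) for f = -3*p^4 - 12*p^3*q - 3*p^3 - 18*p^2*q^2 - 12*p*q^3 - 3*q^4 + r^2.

6

The Hessian of f at 0 is [[0, 0, 0], [0, 0, 0], [0, 0, 2]] with rank 1, so corank 2. A Groebner basis of the Jacobian ideal J(f) in C{p,q,r} is {q^4, p*q^2 + q^3/3, p^2, r}; counting standard monomials gives mu = 6. Corank 2; j^3 = -3*p^3 is a perfect cube, so E-series; the 4-jet and mu = 6 give E_6.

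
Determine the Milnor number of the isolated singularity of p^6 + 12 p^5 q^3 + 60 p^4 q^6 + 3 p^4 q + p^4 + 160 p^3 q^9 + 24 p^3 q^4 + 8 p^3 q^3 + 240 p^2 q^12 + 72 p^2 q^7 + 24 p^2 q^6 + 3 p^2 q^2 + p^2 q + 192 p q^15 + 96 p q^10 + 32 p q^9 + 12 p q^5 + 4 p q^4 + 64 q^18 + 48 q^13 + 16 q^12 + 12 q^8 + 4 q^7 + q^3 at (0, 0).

The Hessian of f at 0 has rank 0. Corank 2; j^3 = q*(p^2 + q^2) splits into three distinct lines over C (the quadratic factor has nonzero discriminant), so D_4.

4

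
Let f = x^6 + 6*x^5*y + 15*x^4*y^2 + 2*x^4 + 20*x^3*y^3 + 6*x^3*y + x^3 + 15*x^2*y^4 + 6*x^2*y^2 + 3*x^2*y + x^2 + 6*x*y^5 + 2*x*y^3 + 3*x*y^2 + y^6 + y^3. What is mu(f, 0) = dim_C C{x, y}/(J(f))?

The Hessian of f at 0 is [[2, 0], [0, 0]] with rank 1, so corank 1. A Groebner basis of the Jacobian ideal J(f) in C{x,y} is {y^2, x}; counting standard monomials gives mu = 2. Corank 1: A-series; mu = 2 gives A_2.

2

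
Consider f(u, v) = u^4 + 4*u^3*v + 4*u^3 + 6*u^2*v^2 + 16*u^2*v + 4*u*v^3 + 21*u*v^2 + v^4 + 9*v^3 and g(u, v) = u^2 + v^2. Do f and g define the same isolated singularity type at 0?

The Hessian of f at 0 is [[0, 0], [0, 0]] with rank 0, so corank 2. A Groebner basis of the Jacobian ideal J(f) in C{u,v} is {u*v^2 + 6*u*v + 9*v^2, -4*u*v + v^3 - 6*v^2, u^2 + 5*u*v/2 + 3*v^2/2}; counting standard monomials gives mu = 5. Corank 2; j^3 = (u + v)*(2*u + 3*v)^2 has shape L^2 M (L != M), so D-series; mu = 5 gives D_5. The Hessian of g at 0 is [[2, 0], [0, 2]] with rank 2, so corank 0. A Groebner basis of the Jacobian ideal J(g) in C{u,v} is {u, v}; counting standard monomials gives mu = 1. Corank 0: nondegenerate Morse point, so A_1. f is D_5 but g is A_1, hence not right-equivalent.

No.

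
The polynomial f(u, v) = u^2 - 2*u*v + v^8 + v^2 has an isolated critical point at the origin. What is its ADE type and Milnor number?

The Hessian of f at 0 has rank 1. Corank 1: A-series; mu = 7 gives A_7.

Type A_{7}, Milnor number mu = 7.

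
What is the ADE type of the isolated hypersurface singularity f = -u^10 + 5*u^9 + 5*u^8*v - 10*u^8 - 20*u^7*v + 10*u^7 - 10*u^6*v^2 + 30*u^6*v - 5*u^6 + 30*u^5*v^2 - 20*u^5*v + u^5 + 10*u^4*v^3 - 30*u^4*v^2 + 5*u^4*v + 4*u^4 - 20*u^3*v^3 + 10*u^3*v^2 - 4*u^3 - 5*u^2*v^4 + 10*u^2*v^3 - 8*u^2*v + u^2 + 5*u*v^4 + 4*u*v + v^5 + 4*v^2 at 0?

The Hessian of f at 0 is [[2, 4], [4, 8]] with rank 1, so corank 1. A Groebner basis of the Jacobian ideal J(f) in C{u,v} is {u/64 + v^3 - v^2/8 + v/32, u^2 - u/2 - v, u*v + u/8 + v^2 + v/4}; counting standard monomials gives mu = 4. Corank 1: A-series; mu = 4 gives A_4.

A4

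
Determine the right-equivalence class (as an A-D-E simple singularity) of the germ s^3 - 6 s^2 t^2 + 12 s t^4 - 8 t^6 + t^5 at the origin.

E_{8}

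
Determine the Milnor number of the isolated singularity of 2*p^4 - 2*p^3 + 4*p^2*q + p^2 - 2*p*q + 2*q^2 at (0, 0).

The Hessian of f at 0 is [[2, -2], [-2, 4]] with rank 2, so corank 0. A Groebner basis of the Jacobian ideal J(f) in C{p,q} is {p, q}; counting standard monomials gives mu = 1. Corank 0: nondegenerate Morse point, so A_1.

1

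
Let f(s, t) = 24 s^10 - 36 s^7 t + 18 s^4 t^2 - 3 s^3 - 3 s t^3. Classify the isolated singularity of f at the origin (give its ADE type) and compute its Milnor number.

Type E_7, Milnor number mu = 7.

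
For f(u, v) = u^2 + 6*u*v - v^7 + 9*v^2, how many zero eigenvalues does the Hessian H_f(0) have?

1

Hessian at 0 has rank 1.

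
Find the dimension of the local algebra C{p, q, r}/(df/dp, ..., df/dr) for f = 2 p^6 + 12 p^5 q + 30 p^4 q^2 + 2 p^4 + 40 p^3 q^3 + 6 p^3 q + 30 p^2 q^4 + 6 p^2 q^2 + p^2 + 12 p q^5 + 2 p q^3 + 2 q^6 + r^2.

5

The Hessian of f at 0 has rank 2. Corank 1: A-series; mu = 5 gives A_5.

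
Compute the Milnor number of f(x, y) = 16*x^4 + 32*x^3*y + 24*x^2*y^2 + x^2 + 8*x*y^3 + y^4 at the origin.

3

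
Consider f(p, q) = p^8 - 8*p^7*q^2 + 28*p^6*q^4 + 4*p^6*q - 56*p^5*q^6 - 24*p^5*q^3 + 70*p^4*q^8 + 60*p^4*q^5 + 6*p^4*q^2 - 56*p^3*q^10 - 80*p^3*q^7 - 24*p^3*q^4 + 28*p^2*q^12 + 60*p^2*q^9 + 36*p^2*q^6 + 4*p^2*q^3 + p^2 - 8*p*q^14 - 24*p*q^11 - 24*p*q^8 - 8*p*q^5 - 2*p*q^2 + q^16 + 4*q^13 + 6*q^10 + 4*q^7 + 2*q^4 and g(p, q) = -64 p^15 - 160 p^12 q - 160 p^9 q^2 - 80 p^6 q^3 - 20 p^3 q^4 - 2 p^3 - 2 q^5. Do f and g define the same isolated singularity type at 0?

No.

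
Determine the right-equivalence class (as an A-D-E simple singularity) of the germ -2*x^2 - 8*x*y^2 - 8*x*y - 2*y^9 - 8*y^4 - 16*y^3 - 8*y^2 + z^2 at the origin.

The Hessian of f at 0 is [[-4, -8, 0], [-8, -16, 0], [0, 0, 2]] with rank 2, so corank 1. A Groebner basis of the Jacobian ideal J(f) in C{x,y,z} is {x^4 + 8*x^3*y - 12*x^3 - 40*x^2*y + 20*x^2 + 48*x*y - 8*x - 16*y, x/2 + y^2 + y, z}; counting standard monomials gives mu = 8. Corank 1: A-series; mu = 8 gives A_8.

A_8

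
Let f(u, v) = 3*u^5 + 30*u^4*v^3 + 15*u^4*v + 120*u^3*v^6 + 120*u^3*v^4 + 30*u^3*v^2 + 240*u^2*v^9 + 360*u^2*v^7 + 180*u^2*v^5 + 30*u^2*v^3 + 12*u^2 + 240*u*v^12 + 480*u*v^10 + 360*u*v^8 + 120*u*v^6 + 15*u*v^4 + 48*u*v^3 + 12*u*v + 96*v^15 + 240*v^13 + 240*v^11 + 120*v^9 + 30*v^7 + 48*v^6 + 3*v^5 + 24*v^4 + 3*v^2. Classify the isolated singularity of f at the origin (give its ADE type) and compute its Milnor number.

The Hessian of f at 0 has rank 1. Corank 1: A-series; mu = 4 gives A_4.

Type A_4, Milnor number mu = 4.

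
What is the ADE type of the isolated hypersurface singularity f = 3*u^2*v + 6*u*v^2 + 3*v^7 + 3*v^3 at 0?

D_{8}

The Hessian of f at 0 is [[0, 0], [0, 0]] with rank 0, so corank 2. A Groebner basis of the Jacobian ideal J(f) in C{u,v} is {u^2/7 + v^6 - v^2/7, u^3 + v^3, u*v + v^2}; counting standard monomials gives mu = 8. Corank 2; j^3 = 3*v*(u + v)^2 has shape L^2 M (L != M), so D-series; mu = 8 gives D_8.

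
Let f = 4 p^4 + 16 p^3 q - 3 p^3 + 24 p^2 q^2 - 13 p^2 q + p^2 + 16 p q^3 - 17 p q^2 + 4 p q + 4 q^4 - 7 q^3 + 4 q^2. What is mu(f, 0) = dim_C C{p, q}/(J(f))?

2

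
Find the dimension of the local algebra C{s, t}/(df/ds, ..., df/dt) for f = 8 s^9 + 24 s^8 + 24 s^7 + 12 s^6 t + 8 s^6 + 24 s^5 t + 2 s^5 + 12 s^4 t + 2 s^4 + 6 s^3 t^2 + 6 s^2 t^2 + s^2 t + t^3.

The Hessian of f at 0 has rank 0. Corank 2; j^3 = t*(s^2 + t^2) splits into three distinct lines over C (the quadratic factor has nonzero discriminant), so D_4.

4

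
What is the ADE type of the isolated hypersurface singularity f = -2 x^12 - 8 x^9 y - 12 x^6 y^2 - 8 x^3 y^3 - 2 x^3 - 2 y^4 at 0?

The Hessian of f at 0 has rank 0. Corank 2; j^3 = -2*x^3 is a perfect cube, so E-series; the 4-jet and mu = 6 give E_6.

E6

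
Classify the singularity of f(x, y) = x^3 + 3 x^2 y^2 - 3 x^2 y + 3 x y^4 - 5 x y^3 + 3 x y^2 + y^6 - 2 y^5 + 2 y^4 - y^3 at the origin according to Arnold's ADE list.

E_7

The Hessian of f at 0 has rank 0. Corank 2; j^3 = (x - y)^3 is a perfect cube, so E-series; the 4-jet and mu = 7 give E_7.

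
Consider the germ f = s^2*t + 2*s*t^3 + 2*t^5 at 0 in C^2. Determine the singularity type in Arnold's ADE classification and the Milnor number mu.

Type D_{6}, Milnor number mu = 6.

The Hessian of f at 0 is [[0, 0], [0, 0]] with rank 0, so corank 2. A Groebner basis of the Jacobian ideal J(f) in C{s,t} is {s^3, s^2*t, -s^2/4 + s*t^2, s*t + t^3}; counting standard monomials gives mu = 6. Corank 2; j^3 = s^2*t has shape L^2 M (L != M), so D-series; mu = 6 gives D_6.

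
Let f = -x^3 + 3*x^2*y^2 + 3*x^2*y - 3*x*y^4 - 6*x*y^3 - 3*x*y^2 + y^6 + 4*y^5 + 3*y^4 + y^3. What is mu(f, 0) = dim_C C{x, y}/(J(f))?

8

The Hessian of f at 0 has rank 0. Corank 2; j^3 = -(x - y)^3 is a perfect cube, so E-series; the 5-jet and mu = 8 give E_8.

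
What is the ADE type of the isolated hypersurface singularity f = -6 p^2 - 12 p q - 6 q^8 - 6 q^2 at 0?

The Hessian of f at 0 has rank 1. Corank 1: A-series; mu = 7 gives A_7.

A_7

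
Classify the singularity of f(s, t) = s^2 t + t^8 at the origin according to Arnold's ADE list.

The Hessian of f at 0 has rank 0. Corank 2; j^3 = s^2*t has shape L^2 M (L != M), so D-series; mu = 9 gives D_9.

D_{9}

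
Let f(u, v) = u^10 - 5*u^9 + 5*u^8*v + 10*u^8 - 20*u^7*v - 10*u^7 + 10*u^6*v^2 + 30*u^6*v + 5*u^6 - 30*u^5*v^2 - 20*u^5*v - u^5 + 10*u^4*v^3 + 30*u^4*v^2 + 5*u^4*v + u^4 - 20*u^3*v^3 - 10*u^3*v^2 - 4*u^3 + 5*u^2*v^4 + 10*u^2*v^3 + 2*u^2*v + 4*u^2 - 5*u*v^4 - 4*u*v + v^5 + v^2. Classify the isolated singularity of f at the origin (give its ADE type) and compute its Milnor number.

Type A4, Milnor number mu = 4.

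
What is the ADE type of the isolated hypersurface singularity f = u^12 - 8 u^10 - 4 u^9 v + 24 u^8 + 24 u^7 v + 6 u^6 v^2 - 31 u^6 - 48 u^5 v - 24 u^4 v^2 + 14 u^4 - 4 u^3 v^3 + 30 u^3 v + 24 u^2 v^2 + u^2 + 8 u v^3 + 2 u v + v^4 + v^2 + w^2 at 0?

A3

The Hessian of f at 0 has rank 2. Corank 1: A-series; mu = 3 gives A_3.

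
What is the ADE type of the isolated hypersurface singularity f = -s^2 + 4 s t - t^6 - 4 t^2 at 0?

A_{5}

The Hessian of f at 0 has rank 1. Corank 1: A-series; mu = 5 gives A_5.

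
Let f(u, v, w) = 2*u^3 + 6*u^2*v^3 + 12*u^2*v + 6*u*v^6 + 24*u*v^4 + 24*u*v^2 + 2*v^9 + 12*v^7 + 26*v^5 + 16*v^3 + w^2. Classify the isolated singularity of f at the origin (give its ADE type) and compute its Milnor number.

The Hessian of f at 0 has rank 1. Corank 2; j^3 = 2*(u + 2*v)^3 is a perfect cube, so E-series; the 5-jet and mu = 8 give E_8.

Type E_8, Milnor number mu = 8.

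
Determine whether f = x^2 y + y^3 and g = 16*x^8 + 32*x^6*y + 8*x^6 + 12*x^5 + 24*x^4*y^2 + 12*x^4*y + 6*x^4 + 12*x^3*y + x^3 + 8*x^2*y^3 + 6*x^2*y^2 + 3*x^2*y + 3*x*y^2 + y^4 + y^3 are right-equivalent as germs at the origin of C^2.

The Hessian of f at 0 has rank 0. Corank 2; j^3 = y*(x^2 + y^2) splits into three distinct lines over C (the quadratic factor has nonzero discriminant), so D_4. The Hessian of g at 0 has rank 0. Corank 2; j^3 = (x + y)^3 is a perfect cube, so E-series; the 4-jet and mu = 6 give E_6. f is D_4 but g is E_6, hence not right-equivalent.

No.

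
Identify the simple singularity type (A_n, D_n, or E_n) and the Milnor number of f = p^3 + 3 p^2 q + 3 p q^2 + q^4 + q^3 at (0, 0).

Type E_{6}, Milnor number mu = 6.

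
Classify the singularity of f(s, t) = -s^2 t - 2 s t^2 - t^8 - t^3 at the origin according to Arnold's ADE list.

The Hessian of f at 0 has rank 0. Corank 2; j^3 = -t*(s + t)^2 has shape L^2 M (L != M), so D-series; mu = 9 gives D_9.

D_9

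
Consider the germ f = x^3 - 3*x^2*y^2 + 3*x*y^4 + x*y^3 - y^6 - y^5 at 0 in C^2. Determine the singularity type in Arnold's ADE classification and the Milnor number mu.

Type E_7, Milnor number mu = 7.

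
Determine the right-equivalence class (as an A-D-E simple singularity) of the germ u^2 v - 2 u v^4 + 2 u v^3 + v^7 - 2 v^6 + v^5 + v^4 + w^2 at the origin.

The Hessian of f at 0 is [[0, 0, 0], [0, 0, 0], [0, 0, 2]] with rank 1, so corank 2. A Groebner basis of the Jacobian ideal J(f) in C{u,v,w} is {u*v^2, u*v + v^3, u^2 - 4*u*v, w}; counting standard monomials gives mu = 5. Corank 2; j^3 = u^2*v has shape L^2 M (L != M), so D-series; mu = 5 gives D_5.

D_{5}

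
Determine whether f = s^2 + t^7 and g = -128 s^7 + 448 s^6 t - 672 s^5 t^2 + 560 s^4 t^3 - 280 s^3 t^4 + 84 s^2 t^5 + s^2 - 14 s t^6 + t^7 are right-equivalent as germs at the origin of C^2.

Yes.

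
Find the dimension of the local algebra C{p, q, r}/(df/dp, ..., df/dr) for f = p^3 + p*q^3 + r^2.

7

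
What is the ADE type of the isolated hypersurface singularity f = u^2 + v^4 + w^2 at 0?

The Hessian of f at 0 is [[2, 0, 0], [0, 0, 0], [0, 0, 2]] with rank 2, so corank 1. A Groebner basis of the Jacobian ideal J(f) in C{u,v,w} is {v^3, u, w}; counting standard monomials gives mu = 3. Corank 1: A-series; mu = 3 gives A_3.

A_3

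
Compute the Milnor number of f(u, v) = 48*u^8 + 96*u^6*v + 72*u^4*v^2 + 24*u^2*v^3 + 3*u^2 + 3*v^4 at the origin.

3

The Hessian of f at 0 is [[6, 0], [0, 0]] with rank 1, so corank 1. A Groebner basis of the Jacobian ideal J(f) in C{u,v} is {v^3, u}; counting standard monomials gives mu = 3. Corank 1: A-series; mu = 3 gives A_3.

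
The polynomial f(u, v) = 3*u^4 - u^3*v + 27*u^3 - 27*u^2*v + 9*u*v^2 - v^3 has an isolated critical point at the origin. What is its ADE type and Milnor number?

The Hessian of f at 0 is [[0, 0], [0, 0]] with rank 0, so corank 2. A Groebner basis of the Jacobian ideal J(f) in C{u,v} is {19683*u^2 - 13122*u*v + v^4 + 27*v^3 + 2187*v^2, u^3 + 27*u^2 - 18*u*v + 3*v^2, u^2*v + 81*u^2 - 54*u*v + 9*v^2, 162*u^2 + u*v^2 - 108*u*v - v^3/9 + 18*v^2}; counting standard monomials gives mu = 7. Corank 2; j^3 = (3*u - v)^3 is a perfect cube, so E-series; the 4-jet and mu = 7 give E_7.

Type E7, Milnor number mu = 7.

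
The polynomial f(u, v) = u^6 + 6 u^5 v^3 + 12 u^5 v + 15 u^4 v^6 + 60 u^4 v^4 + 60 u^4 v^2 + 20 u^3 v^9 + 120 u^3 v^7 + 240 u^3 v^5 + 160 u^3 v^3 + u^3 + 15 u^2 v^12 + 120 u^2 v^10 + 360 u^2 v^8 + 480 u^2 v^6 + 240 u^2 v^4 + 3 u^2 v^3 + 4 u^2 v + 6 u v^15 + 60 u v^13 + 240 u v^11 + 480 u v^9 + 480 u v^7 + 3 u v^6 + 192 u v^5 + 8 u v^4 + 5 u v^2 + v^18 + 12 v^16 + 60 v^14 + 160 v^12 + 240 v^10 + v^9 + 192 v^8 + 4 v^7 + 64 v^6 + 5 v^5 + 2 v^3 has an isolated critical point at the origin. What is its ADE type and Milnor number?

Type D_{7}, Milnor number mu = 7.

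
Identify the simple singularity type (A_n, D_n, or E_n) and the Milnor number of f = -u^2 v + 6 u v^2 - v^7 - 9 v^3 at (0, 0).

Type D8, Milnor number mu = 8.

The Hessian of f at 0 has rank 0. Corank 2; j^3 = -v*(u - 3*v)^2 has shape L^2 M (L != M), so D-series; mu = 8 gives D_8.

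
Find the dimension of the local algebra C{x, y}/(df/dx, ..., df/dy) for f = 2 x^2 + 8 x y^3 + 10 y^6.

The Hessian of f at 0 has rank 1. Corank 1: A-series; mu = 5 gives A_5.

5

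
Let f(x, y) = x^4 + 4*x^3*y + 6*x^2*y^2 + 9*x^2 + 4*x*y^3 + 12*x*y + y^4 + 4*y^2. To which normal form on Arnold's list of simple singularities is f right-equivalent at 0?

The Hessian of f at 0 is [[18, 12], [12, 8]] with rank 1, so corank 1. A Groebner basis of the Jacobian ideal J(f) in C{x,y} is {y^3, x + 2*y/3}; counting standard monomials gives mu = 3. Corank 1: A-series; mu = 3 gives A_3.

A_{3}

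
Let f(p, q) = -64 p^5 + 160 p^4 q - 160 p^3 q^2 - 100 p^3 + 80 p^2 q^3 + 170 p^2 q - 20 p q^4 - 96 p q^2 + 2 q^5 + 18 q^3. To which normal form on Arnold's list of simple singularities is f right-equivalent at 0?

The Hessian of f at 0 is [[0, 0], [0, 0]] with rank 0, so corank 2. A Groebner basis of the Jacobian ideal J(f) in C{p,q} is {-625*p*q/2 + q^4 + 375*q^2/2, p*q^2 - 3*q^3/5, p^2 - 11*p*q/10 + 3*q^2/10}; counting standard monomials gives mu = 6. Corank 2; j^3 = -2*(2*p - q)*(5*p - 3*q)^2 has shape L^2 M (L != M), so D-series; mu = 6 gives D_6.

D_{6}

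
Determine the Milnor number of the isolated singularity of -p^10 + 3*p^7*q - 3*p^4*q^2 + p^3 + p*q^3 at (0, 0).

7

The Hessian of f at 0 is [[0, 0], [0, 0]] with rank 0, so corank 2. A Groebner basis of the Jacobian ideal J(f) in C{p,q} is {p^3, p*q^2, 3*p^2 + q^3}; counting standard monomials gives mu = 7. Corank 2; j^3 = p^3 is a perfect cube, so E-series; the 4-jet and mu = 7 give E_7.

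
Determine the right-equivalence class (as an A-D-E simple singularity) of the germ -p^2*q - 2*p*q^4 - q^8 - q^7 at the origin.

D_{9}

The Hessian of f at 0 is [[0, 0], [0, 0]] with rank 0, so corank 2. A Groebner basis of the Jacobian ideal J(f) in C{p,q} is {p^2*q^2, 8*p^2*q + p^2 + p*q^3, p*q + q^4, p^3}; counting standard monomials gives mu = 9. Corank 2; j^3 = -p^2*q has shape L^2 M (L != M), so D-series; mu = 9 gives D_9.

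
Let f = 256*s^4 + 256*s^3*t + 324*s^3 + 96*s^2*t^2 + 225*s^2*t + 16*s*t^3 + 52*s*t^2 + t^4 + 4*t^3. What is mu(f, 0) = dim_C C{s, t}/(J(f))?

5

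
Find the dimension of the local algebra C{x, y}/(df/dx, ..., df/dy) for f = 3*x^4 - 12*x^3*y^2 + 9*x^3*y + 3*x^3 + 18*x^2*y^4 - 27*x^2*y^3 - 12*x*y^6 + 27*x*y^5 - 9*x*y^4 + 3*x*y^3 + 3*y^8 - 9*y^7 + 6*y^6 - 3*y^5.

7

The Hessian of f at 0 is [[0, 0], [0, 0]] with rank 0, so corank 2. A Groebner basis of the Jacobian ideal J(f) in C{x,y} is {-x^2/2 + y^4 - y^3/6, x^3, x^2*y + x^2/6 + y^3/18, -5*x^2/6 + x*y^2 - 5*y^3/18}; counting standard monomials gives mu = 7. Corank 2; j^3 = 3*x^3 is a perfect cube, so E-series; the 4-jet and mu = 7 give E_7.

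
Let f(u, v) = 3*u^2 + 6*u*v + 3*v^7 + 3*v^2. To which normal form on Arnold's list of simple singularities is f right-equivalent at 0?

A_{6}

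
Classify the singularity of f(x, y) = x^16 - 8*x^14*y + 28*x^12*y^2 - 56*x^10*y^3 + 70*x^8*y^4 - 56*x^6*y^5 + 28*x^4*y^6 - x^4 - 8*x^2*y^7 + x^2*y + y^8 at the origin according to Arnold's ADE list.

The Hessian of f at 0 is [[0, 0], [0, 0]] with rank 0, so corank 2. A Groebner basis of the Jacobian ideal J(f) in C{x,y} is {x^2/8 + y^7, x^3, x*y}; counting standard monomials gives mu = 9. Corank 2; j^3 = x^2*y has shape L^2 M (L != M), so D-series; mu = 9 gives D_9.

D9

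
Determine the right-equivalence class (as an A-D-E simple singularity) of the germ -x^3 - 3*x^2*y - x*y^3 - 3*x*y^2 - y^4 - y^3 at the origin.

The Hessian of f at 0 has rank 0. Corank 2; j^3 = -(x + y)^3 is a perfect cube, so E-series; the 4-jet and mu = 7 give E_7.

E7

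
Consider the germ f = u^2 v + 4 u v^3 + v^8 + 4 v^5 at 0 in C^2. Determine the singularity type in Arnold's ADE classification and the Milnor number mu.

Type D_9, Milnor number mu = 9.

The Hessian of f at 0 is [[0, 0], [0, 0]] with rank 0, so corank 2. A Groebner basis of the Jacobian ideal J(f) in C{u,v} is {u^4, u^3*v - u^2 - 2*u*v^2, u^3/2 + u^2*v^2, u*v/2 + v^3}; counting standard monomials gives mu = 9. Corank 2; j^3 = u^2*v has shape L^2 M (L != M), so D-series; mu = 9 gives D_9.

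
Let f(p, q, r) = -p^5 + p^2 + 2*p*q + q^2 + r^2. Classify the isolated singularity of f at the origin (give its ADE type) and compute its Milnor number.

Type A4, Milnor number mu = 4.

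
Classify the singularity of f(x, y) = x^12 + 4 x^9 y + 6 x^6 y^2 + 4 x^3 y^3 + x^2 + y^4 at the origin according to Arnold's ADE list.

A_3

The Hessian of f at 0 has rank 1. Corank 1: A-series; mu = 3 gives A_3.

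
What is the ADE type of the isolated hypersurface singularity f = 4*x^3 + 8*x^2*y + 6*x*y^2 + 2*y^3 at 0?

D_{4}

The Hessian of f at 0 has rank 0. Corank 2; j^3 = 2*(x + y)*(2*x^2 + 2*x*y + y^2) splits into three distinct lines over C (the quadratic factor has nonzero discriminant), so D_4.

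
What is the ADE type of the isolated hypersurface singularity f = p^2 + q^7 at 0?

The Hessian of f at 0 is [[2, 0], [0, 0]] with rank 1, so corank 1. A Groebner basis of the Jacobian ideal J(f) in C{p,q} is {q^6, p}; counting standard monomials gives mu = 6. Corank 1: A-series; mu = 6 gives A_6.

A_6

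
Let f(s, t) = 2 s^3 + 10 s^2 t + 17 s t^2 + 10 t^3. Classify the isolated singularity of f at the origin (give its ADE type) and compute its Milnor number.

The Hessian of f at 0 is [[0, 0], [0, 0]] with rank 0, so corank 2. A Groebner basis of the Jacobian ideal J(f) in C{s,t} is {t^3, s^2 - 11*t^2/2, s*t + 5*t^2/2}; counting standard monomials gives mu = 4. Corank 2; j^3 = (s + 2*t)*(2*s^2 + 6*s*t + 5*t^2) splits into three distinct lines over C (the quadratic factor has nonzero discriminant), so D_4.

Type D_{4}, Milnor number mu = 4.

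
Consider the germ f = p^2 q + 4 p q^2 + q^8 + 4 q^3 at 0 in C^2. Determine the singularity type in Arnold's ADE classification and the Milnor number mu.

The Hessian of f at 0 is [[0, 0], [0, 0]] with rank 0, so corank 2. A Groebner basis of the Jacobian ideal J(f) in C{p,q} is {p^2/8 + q^7 - q^2/2, p^3 + 8*q^3, p*q + 2*q^2}; counting standard monomials gives mu = 9. Corank 2; j^3 = q*(p + 2*q)^2 has shape L^2 M (L != M), so D-series; mu = 9 gives D_9.

Type D9, Milnor number mu = 9.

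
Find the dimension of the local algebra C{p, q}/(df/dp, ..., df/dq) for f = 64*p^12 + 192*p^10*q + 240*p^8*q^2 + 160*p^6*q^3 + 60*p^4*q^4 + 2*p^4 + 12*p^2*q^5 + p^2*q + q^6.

7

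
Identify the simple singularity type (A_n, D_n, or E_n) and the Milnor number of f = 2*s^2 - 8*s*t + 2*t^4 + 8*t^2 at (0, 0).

Type A3, Milnor number mu = 3.

The Hessian of f at 0 is [[4, -8], [-8, 16]] with rank 1, so corank 1. A Groebner basis of the Jacobian ideal J(f) in C{s,t} is {t^3, s - 2*t}; counting standard monomials gives mu = 3. Corank 1: A-series; mu = 3 gives A_3.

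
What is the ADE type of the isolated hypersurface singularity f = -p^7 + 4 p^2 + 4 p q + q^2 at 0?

A_6

The Hessian of f at 0 has rank 1. Corank 1: A-series; mu = 6 gives A_6.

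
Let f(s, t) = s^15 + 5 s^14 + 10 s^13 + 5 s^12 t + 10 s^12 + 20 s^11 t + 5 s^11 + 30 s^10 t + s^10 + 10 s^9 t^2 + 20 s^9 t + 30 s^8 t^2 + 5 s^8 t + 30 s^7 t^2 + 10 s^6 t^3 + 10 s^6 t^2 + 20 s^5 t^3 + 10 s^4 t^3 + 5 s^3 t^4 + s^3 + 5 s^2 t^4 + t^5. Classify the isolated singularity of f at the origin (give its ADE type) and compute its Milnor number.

The Hessian of f at 0 has rank 0. Corank 2; j^3 = s^3 is a perfect cube, so E-series; the 5-jet and mu = 8 give E_8.

Type E_8, Milnor number mu = 8.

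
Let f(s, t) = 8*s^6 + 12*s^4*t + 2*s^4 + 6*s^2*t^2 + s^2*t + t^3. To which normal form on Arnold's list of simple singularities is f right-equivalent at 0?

The Hessian of f at 0 has rank 0. Corank 2; j^3 = t*(s^2 + t^2) splits into three distinct lines over C (the quadratic factor has nonzero discriminant), so D_4.

D_4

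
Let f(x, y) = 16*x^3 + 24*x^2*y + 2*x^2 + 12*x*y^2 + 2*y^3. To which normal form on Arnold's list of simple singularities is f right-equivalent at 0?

A_{2}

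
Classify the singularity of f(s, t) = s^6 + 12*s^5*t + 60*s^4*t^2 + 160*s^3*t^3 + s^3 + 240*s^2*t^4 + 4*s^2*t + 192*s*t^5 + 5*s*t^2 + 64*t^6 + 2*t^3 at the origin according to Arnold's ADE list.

The Hessian of f at 0 has rank 0. Corank 2; j^3 = (s + t)^2*(s + 2*t) has shape L^2 M (L != M), so D-series; mu = 7 gives D_7.

D_{7}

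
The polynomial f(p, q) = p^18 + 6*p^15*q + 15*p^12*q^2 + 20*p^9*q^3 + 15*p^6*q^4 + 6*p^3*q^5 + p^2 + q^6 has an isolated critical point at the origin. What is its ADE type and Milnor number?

Type A5, Milnor number mu = 5.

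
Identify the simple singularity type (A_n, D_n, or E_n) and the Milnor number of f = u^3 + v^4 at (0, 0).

The Hessian of f at 0 is [[0, 0], [0, 0]] with rank 0, so corank 2. A Groebner basis of the Jacobian ideal J(f) in C{u,v} is {v^3, u^2}; counting standard monomials gives mu = 6. Corank 2; j^3 = u^3 is a perfect cube, so E-series; the 4-jet and mu = 6 give E_6.

Type E_{6}, Milnor number mu = 6.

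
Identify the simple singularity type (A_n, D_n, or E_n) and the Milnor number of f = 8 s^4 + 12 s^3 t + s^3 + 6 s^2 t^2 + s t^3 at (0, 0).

Type E7, Milnor number mu = 7.

The Hessian of f at 0 is [[0, 0], [0, 0]] with rank 0, so corank 2. A Groebner basis of the Jacobian ideal J(f) in C{s,t} is {3*s^2/4 + t^4 + t^3/4, s^3, s^2*t - s^2/4 - t^3/12, s^2 + s*t^2 + t^3/3}; counting standard monomials gives mu = 7. Corank 2; j^3 = s^3 is a perfect cube, so E-series; the 4-jet and mu = 7 give E_7.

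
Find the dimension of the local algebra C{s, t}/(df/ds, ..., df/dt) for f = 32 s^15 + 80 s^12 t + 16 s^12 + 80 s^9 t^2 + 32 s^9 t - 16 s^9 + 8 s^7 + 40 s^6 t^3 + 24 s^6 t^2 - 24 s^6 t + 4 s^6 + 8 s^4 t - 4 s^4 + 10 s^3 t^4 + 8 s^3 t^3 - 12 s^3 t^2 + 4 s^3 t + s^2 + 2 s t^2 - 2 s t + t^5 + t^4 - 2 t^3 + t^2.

The Hessian of f at 0 has rank 1. Corank 1: A-series; mu = 4 gives A_4.

4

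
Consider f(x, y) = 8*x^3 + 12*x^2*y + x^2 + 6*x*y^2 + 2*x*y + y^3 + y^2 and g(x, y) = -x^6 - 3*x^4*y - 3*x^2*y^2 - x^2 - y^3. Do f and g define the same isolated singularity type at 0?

Yes.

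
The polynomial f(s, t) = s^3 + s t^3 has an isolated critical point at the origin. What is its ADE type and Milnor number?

Type E7, Milnor number mu = 7.

The Hessian of f at 0 is [[0, 0], [0, 0]] with rank 0, so corank 2. A Groebner basis of the Jacobian ideal J(f) in C{s,t} is {s^3, s*t^2, 3*s^2 + t^3}; counting standard monomials gives mu = 7. Corank 2; j^3 = s^3 is a perfect cube, so E-series; the 4-jet and mu = 7 give E_7.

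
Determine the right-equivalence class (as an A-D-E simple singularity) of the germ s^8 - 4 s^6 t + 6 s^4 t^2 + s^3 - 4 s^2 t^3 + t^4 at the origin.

E_6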